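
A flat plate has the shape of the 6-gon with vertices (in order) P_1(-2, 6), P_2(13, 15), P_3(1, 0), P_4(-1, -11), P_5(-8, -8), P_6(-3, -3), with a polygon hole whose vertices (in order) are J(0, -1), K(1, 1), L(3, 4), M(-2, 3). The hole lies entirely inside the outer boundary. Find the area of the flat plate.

108.5

Outer boundary:
Σ = (-108) + (-15) + (-11) + (-80) + (0) + (-24) = -238
Area = |Σ|/2 = 119.
Hole:
Apply the surveyor's formula: 2A = Σ (x_i·y_{i+1} − x_{i+1}·y_i), indices taken mod 4.
Cross-terms: 1, 1, 17, 2  ⇒  Σ = 21
Area = |Σ|/2 = 10.5.
Net area = 119 − 10.5 = 108.5.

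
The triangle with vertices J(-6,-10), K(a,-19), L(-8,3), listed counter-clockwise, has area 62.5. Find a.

5

Write out the shoelace sum; only the two edges meeting at K involve a:
2·Area = [((-6)·(-19) − a·(-10)) + (a·3 − (-8)·(-19))] + 98
       = 13·a + 60 = 125
⇒ a = 5.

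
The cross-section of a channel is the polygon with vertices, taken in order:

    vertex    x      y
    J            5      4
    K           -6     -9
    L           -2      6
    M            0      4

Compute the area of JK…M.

Cross-terms: -21, -54, -8, -20  ⇒  Σ = -103
Area = |Σ|/2 = 51.5.

51.5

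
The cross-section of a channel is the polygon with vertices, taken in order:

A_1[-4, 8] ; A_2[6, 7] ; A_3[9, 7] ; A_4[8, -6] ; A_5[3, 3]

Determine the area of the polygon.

64.5

Apply Gauss's area formula: 2A = Σ (x_i·y_{i+1} − x_{i+1}·y_i), indices taken mod 5.
A_1→A_2: (-4)(7) − (6)(8) = -76
A_2→A_3: (6)(7) − (9)(7) = -21
A_3→A_4: (9)(-6) − (8)(7) = -110
A_4→A_5: (8)(3) − (3)(-6) = 42
A_5→A_1: (3)(8) − (-4)(3) = 36
Σ = -129
Area = |Σ|/2 = 64.5.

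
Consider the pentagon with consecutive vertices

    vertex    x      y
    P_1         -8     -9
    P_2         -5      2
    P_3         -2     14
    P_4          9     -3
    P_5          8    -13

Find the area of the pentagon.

258

Cross-terms: -61, -66, -120, -93, -176  ⇒  Σ = -516
Area = |Σ|/2 = 258.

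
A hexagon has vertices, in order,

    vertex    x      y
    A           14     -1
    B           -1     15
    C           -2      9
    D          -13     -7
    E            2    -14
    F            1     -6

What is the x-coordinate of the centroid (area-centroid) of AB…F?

-12/107

Apply the shoelace formula. First the cross-terms c_i = x_i·y_{i+1} − x_{i+1}·y_i:
  209, 21, 131, 196, 2, 83  ⇒  2A = 642, A = 321.
Then Σ (x_i + x_{i+1})·c_i = -216, so x̄ = -216 / (6·321) = -12/107.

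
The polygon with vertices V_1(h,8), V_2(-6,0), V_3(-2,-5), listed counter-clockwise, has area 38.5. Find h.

3

Write out the shoelace sum; only the two edges meeting at V_1 involve h:
2·Area = [((-2)·8 − h·(-5)) + (h·0 − (-6)·8)] + 30
       = 5·h + 62 = 77
⇒ h = 3.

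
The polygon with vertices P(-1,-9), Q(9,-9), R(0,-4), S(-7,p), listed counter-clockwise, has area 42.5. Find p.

The doubled signed area Σ (x_i y_{i+1} − x_{i+1} y_i) is linear in p.
With p=0 it equals 89; the coefficient of p is 1 (from the two edges through S).
So 1·p + 89 = 2·42.5 = 85 ⇒ p = -4.

-4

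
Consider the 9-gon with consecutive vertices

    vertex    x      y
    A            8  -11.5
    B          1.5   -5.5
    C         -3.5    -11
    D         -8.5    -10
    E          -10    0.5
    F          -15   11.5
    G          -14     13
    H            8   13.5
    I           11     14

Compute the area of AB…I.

Apply the surveyor's formula: 2A = Σ (x_i·y_{i+1} − x_{i+1}·y_i), indices taken mod 9.
Σ = (-26.75) + (-35.75) + (-58.5) + (-104.25) + (-107.5) + (-34) + (-293) + (-36.5) + (-238.5) = -934.75
Area = |Σ|/2 = 467.375.

467.375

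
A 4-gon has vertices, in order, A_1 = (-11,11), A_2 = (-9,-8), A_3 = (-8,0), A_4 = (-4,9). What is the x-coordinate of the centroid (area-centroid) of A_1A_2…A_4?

Apply Gauss's area formula. First the cross-terms c_i = x_i·y_{i+1} − x_{i+1}·y_i:
  187, -64, -72, 55  ⇒  2A = 106, A = 53.
Then Σ (x_i + x_{i+1})·c_i = -2613, so x̄ = -2613 / (6·53) = -871/106.

-871/106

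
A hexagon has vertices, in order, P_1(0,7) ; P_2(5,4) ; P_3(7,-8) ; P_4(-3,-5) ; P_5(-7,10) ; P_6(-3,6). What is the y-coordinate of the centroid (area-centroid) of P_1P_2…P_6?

Apply the surveyor's formula. First the cross-terms c_i = x_i·y_{i+1} − x_{i+1}·y_i:
  -35, -68, -59, -65, -12, -21  ⇒  2A = -260, A = -130.
Then Σ (y_i + y_{i+1})·c_i = -136, so ȳ = -136 / (6·(-130)) = 34/195.

34/195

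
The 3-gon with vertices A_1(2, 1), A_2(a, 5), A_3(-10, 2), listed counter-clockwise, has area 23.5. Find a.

1

Write out the shoelace sum; only the two edges meeting at A_2 involve a:
2·Area = [(2·5 − a·1) + (a·2 − (-10)·5)] + -14
       = 1·a + 46 = 47
⇒ a = 1.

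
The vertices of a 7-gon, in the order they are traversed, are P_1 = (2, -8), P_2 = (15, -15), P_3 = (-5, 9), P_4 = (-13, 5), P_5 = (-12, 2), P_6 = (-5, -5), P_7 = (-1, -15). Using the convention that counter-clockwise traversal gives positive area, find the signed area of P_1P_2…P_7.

Σ = (90) + (60) + (92) + (34) + (70) + (70) + (38) = 454
Signed area = Σ/2 = 227 (positive ⇒ counter-clockwise traversal).

227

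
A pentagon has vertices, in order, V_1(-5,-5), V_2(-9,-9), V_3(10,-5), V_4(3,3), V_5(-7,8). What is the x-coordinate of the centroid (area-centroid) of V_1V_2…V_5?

Apply Gauss's area formula. First the cross-terms c_i = x_i·y_{i+1} − x_{i+1}·y_i:
  0, 135, 45, 45, 75  ⇒  2A = 300, A = 150.
Then Σ (x_i + x_{i+1})·c_i = -360, so x̄ = -360 / (6·150) = -0.4.

-0.4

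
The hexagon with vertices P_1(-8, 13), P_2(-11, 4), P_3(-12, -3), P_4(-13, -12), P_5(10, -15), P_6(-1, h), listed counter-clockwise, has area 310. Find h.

2

Write out the shoelace sum; only the two edges meeting at P_6 involve h:
2·Area = [(10·h − (-1)·(-15)) + ((-1)·13 − (-8)·h)] + 612
       = 18·h + 584 = 620
⇒ h = 2.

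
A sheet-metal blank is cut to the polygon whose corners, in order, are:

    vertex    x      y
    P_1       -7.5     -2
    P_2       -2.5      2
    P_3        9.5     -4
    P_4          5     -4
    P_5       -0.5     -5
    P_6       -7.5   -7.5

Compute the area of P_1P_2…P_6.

Apply Gauss's area formula: 2A = Σ (x_i·y_{i+1} − x_{i+1}·y_i), indices taken mod 6.
Σ = (-20) + (-9) + (-18) + (-27) + (-33.75) + (-41.25) = -149
Area = |Σ|/2 = 74.5.

74.5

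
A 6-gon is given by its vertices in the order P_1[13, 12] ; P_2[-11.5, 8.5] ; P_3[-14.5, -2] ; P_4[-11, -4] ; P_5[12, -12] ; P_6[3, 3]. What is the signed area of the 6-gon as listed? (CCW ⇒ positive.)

339.875

Apply the shoelace formula: 2A = Σ (x_i·y_{i+1} − x_{i+1}·y_i), indices taken mod 6.
Σ = (248.5) + (146.25) + (36) + (180) + (72) + (-3) = 679.75
Signed area = Σ/2 = 339.875 (positive ⇒ counter-clockwise traversal).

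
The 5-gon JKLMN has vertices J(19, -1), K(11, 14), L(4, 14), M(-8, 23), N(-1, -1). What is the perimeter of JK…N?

|JK| = √((-8)² + (15)²) = √289 = 17
|KL| = √((-7)² + (0)²) = √49 = 7
|LM| = √((-12)² + (9)²) = √225 = 15
|MN| = √((7)² + (-24)²) = √625 = 25
|NJ| = √((20)² + (0)²) = √400 = 20
Perimeter = 17 + 7 + 15 + 25 + 20 = 84.

84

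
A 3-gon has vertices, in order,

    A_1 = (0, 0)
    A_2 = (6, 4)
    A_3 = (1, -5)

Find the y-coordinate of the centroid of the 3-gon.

Apply the surveyor's formula. First the cross-terms c_i = x_i·y_{i+1} − x_{i+1}·y_i:
  0, -34, 0  ⇒  2A = -34, A = -17.
Then Σ (y_i + y_{i+1})·c_i = 34, so ȳ = 34 / (6·(-17)) = -1/3.

-1/3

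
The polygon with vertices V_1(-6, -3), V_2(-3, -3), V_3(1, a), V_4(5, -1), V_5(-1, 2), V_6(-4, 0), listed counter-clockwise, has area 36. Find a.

-4

The doubled signed area Σ (x_i y_{i+1} − x_{i+1} y_i) is linear in a.
With a=0 it equals 40; the coefficient of a is -8 (from the two edges through V_3).
So -8·a + 40 = 2·36 = 72 ⇒ a = -4.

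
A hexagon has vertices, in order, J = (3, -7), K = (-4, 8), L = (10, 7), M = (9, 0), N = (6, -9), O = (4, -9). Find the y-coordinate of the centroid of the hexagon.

332/275

Apply Gauss's area formula. First the cross-terms c_i = x_i·y_{i+1} − x_{i+1}·y_i:
  -4, -108, -63, -81, -18, -1  ⇒  2A = -275, A = -137.5.
Then Σ (y_i + y_{i+1})·c_i = -996, so ȳ = -996 / (6·(-137.5)) = 332/275.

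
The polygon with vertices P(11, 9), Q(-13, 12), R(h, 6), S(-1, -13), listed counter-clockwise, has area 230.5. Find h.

-6

Write out the shoelace sum; only the two edges meeting at R involve h:
2·Area = [((-13)·6 − h·12) + (h·(-13) − (-1)·6)] + 383
       = -25·h + 311 = 461
⇒ h = -6.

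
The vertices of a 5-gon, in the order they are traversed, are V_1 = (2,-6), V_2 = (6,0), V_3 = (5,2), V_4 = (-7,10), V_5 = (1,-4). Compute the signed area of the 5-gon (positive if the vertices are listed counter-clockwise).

66

Apply the shoelace formula: 2A = Σ (x_i·y_{i+1} − x_{i+1}·y_i), indices taken mod 5.
Σ = (36) + (12) + (64) + (18) + (2) = 132
Signed area = Σ/2 = 66 (positive ⇒ counter-clockwise traversal).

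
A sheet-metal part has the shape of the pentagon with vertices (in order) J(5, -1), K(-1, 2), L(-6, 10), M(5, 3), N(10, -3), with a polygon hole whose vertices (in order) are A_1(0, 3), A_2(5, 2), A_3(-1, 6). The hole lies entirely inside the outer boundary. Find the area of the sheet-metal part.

41.5

Outer boundary:
Apply the surveyor's formula: 2A = Σ (x_i·y_{i+1} − x_{i+1}·y_i), indices taken mod 5.
J→K: (5)(2) − (-1)(-1) = 9
K→L: (-1)(10) − (-6)(2) = 2
L→M: (-6)(3) − (5)(10) = -68
M→N: (5)(-3) − (10)(3) = -45
N→J: (10)(-1) − (5)(-3) = 5
Σ = -97
Area = |Σ|/2 = 48.5.
Hole:
Apply the shoelace (surveyor's) formula: 2A = Σ (x_i·y_{i+1} − x_{i+1}·y_i), indices taken mod 3.
Cross-terms: -15, 32, -3  ⇒  Σ = 14
Area = |Σ|/2 = 7.
Net area = 48.5 − 7 = 41.5.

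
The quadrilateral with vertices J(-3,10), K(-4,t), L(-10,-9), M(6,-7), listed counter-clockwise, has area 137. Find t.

5

The doubled signed area Σ (x_i y_{i+1} − x_{i+1} y_i) is linear in t.
With t=0 it equals 239; the coefficient of t is 7 (from the two edges through K).
So 7·t + 239 = 2·137 = 274 ⇒ t = 5.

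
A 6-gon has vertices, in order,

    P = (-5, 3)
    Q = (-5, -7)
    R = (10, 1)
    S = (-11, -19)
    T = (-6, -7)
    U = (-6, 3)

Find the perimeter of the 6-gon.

|PQ| = √((0)² + (-10)²) = √100 = 10
|QR| = √((15)² + (8)²) = √289 = 17
|RS| = √((-21)² + (-20)²) = √841 = 29
|ST| = √((5)² + (12)²) = √169 = 13
|TU| = √((0)² + (10)²) = √100 = 10
|UP| = √((1)² + (0)²) = √1 = 1
Perimeter = 10 + 17 + 29 + 13 + 10 + 1 = 80.

80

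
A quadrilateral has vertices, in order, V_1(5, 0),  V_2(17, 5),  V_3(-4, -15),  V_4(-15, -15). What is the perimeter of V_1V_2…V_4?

|V_1V_2| = √((12)² + (5)²) = √169 = 13
|V_2V_3| = √((-21)² + (-20)²) = √841 = 29
|V_3V_4| = √((-11)² + (0)²) = √121 = 11
|V_4V_1| = √((20)² + (15)²) = √625 = 25
Perimeter = 13 + 29 + 11 + 25 = 78.

78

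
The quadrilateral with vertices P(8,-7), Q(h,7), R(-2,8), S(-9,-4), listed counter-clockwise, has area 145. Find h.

Write out the shoelace sum; only the two edges meeting at Q involve h:
2·Area = [(8·7 − h·(-7)) + (h·8 − (-2)·7)] + 175
       = 15·h + 245 = 290
⇒ h = 3.

3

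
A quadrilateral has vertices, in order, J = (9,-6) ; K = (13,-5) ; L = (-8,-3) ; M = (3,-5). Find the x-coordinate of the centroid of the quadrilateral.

Apply the shoelace formula. First the cross-terms c_i = x_i·y_{i+1} − x_{i+1}·y_i:
  33, -79, 49, 27  ⇒  2A = 30, A = 15.
Then Σ (x_i + x_{i+1})·c_i = 410, so x̄ = 410 / (6·15) = 41/9.

41/9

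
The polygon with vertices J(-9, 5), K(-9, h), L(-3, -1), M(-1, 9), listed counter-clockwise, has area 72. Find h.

-7

The doubled signed area Σ (x_i y_{i+1} − x_{i+1} y_i) is linear in h.
With h=0 it equals 102; the coefficient of h is -6 (from the two edges through K).
So -6·h + 102 = 2·72 = 144 ⇒ h = -7.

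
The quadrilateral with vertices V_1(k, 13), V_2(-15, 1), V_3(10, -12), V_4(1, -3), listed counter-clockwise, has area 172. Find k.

-4

The doubled signed area Σ (x_i y_{i+1} − x_{i+1} y_i) is linear in k.
With k=0 it equals 360; the coefficient of k is 4 (from the two edges through V_1).
So 4·k + 360 = 2·172 = 344 ⇒ k = -4.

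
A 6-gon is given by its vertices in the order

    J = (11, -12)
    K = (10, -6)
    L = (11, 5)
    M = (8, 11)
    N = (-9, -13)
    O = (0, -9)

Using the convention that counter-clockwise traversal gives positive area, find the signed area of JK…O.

J→K: (11)(-6) − (10)(-12) = 54
K→L: (10)(5) − (11)(-6) = 116
L→M: (11)(11) − (8)(5) = 81
M→N: (8)(-13) − (-9)(11) = -5
N→O: (-9)(-9) − (0)(-13) = 81
O→J: (0)(-12) − (11)(-9) = 99
Σ = 426
Signed area = Σ/2 = 213 (positive ⇒ counter-clockwise traversal).

213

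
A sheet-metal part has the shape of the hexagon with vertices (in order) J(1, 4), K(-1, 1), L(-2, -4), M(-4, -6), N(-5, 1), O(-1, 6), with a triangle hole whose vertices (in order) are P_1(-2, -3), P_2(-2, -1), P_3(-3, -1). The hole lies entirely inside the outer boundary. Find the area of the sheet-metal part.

32

Outer boundary:
Σ = (5) + (6) + (-4) + (-34) + (-29) + (-10) = -66
Area = |Σ|/2 = 33.
Hole:
Apply Gauss's area formula: 2A = Σ (x_i·y_{i+1} − x_{i+1}·y_i), indices taken mod 3.
Cross-terms: -4, -1, 7  ⇒  Σ = 2
Area = |Σ|/2 = 1.
Net area = 33 − 1 = 32.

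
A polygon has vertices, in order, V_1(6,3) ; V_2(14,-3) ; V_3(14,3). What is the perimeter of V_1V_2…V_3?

|V_1V_2| = √((8)² + (-6)²) = √100 = 10
|V_2V_3| = √((0)² + (6)²) = √36 = 6
|V_3V_1| = √((-8)² + (0)²) = √64 = 8
Perimeter = 10 + 6 + 8 = 24.

24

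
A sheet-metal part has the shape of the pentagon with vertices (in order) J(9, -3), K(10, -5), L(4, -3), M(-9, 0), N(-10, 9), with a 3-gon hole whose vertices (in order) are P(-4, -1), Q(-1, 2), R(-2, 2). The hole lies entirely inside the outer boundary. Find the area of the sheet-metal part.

Outer boundary:
J→K: (9)(-5) − (10)(-3) = -15
K→L: (10)(-3) − (4)(-5) = -10
L→M: (4)(0) − (-9)(-3) = -27
M→N: (-9)(9) − (-10)(0) = -81
N→J: (-10)(-3) − (9)(9) = -51
Σ = -184
Area = |Σ|/2 = 92.
Hole:
P→Q: (-4)(2) − (-1)(-1) = -9
Q→R: (-1)(2) − (-2)(2) = 2
R→P: (-2)(-1) − (-4)(2) = 10
Σ = 3
Area = |Σ|/2 = 1.5.
Net area = 92 − 1.5 = 90.5.

90.5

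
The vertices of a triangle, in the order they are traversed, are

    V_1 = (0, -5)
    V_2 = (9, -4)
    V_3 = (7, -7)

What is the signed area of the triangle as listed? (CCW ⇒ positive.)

Σ = (45) + (-35) + (-35) = -25
Signed area = Σ/2 = -12.5 (negative ⇒ clockwise traversal).

-12.5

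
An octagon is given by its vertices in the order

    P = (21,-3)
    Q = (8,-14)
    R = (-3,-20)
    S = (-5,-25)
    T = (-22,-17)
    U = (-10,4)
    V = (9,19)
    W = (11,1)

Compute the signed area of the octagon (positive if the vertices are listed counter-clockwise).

-850

Apply the shoelace (surveyor's) formula: 2A = Σ (x_i·y_{i+1} − x_{i+1}·y_i), indices taken mod 8.
Cross-terms: -270, -202, -25, -465, -258, -226, -200, -54  ⇒  Σ = -1700
Signed area = Σ/2 = -850 (negative ⇒ clockwise traversal).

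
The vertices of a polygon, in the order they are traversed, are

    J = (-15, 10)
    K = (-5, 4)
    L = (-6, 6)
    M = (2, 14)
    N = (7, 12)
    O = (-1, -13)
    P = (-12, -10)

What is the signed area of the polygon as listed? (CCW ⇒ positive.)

-340.5

Σ = (-10) + (-6) + (-96) + (-74) + (-79) + (-146) + (-270) = -681
Signed area = Σ/2 = -340.5 (negative ⇒ clockwise traversal).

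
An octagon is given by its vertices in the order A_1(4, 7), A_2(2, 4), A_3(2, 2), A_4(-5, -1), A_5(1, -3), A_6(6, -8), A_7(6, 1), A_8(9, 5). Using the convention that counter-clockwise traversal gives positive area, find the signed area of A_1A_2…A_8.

Apply the surveyor's formula: 2A = Σ (x_i·y_{i+1} − x_{i+1}·y_i), indices taken mod 8.
Σ = (2) + (-4) + (8) + (16) + (10) + (54) + (21) + (43) = 150
Signed area = Σ/2 = 75 (positive ⇒ counter-clockwise traversal).

75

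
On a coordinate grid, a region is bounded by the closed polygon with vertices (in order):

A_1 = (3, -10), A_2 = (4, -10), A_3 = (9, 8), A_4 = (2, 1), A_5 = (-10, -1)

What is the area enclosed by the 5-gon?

Apply the shoelace formula: 2A = Σ (x_i·y_{i+1} − x_{i+1}·y_i), indices taken mod 5.
Σ = (10) + (122) + (-7) + (8) + (103) = 236
Area = |Σ|/2 = 118.

118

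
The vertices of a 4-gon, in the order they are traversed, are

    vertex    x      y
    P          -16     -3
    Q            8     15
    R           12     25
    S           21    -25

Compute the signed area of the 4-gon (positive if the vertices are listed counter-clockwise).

Apply Gauss's area formula: 2A = Σ (x_i·y_{i+1} − x_{i+1}·y_i), indices taken mod 4.
Cross-terms: -216, 20, -825, -463  ⇒  Σ = -1484
Signed area = Σ/2 = -742 (negative ⇒ clockwise traversal).

-742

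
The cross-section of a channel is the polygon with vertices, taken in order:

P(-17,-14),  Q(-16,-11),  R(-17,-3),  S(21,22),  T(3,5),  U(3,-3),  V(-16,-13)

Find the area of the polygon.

278

Σ = (-37) + (-139) + (-311) + (39) + (-24) + (-87) + (3) = -556
Area = |Σ|/2 = 278.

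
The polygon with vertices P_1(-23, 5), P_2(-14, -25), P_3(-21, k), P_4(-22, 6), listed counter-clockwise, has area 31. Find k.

Write out the shoelace sum; only the two edges meeting at P_3 involve k:
2·Area = [((-14)·k − (-21)·(-25)) + ((-21)·6 − (-22)·k)] + 673
       = 8·k + 22 = 62
⇒ k = 5.

5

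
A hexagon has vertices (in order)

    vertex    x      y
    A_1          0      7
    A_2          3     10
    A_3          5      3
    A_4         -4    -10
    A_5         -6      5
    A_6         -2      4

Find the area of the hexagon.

Σ = (-21) + (-41) + (-38) + (-80) + (-14) + (-14) = -208
Area = |Σ|/2 = 104.

104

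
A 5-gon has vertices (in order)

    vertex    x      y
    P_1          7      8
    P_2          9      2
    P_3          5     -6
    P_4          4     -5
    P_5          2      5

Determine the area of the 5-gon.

56

Cross-terms: -58, -64, -1, 30, -19  ⇒  Σ = -112
Area = |Σ|/2 = 56.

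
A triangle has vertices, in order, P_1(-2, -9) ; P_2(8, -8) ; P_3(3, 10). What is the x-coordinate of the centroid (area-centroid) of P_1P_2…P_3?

3

Apply the shoelace (surveyor's) formula. First the cross-terms c_i = x_i·y_{i+1} − x_{i+1}·y_i:
  88, 104, -7  ⇒  2A = 185, A = 92.5.
Then Σ (x_i + x_{i+1})·c_i = 1665, so x̄ = 1665 / (6·92.5) = 3.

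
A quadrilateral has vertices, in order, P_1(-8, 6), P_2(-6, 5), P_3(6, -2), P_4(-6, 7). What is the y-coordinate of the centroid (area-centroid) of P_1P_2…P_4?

26/7

Apply the surveyor's formula. First the cross-terms c_i = x_i·y_{i+1} − x_{i+1}·y_i:
  -4, -18, 30, 20  ⇒  2A = 28, A = 14.
Then Σ (y_i + y_{i+1})·c_i = 312, so ȳ = 312 / (6·14) = 26/7.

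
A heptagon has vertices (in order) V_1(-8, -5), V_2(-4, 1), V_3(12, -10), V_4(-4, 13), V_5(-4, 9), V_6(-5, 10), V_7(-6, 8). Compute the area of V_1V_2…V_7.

Apply Gauss's area formula: 2A = Σ (x_i·y_{i+1} − x_{i+1}·y_i), indices taken mod 7.
Σ = (-28) + (28) + (116) + (16) + (5) + (20) + (94) = 251
Area = |Σ|/2 = 125.5.

125.5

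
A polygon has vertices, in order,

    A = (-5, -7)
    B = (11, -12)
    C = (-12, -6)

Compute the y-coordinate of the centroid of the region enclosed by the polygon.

Apply Gauss's area formula. First the cross-terms c_i = x_i·y_{i+1} − x_{i+1}·y_i:
  137, -210, 54  ⇒  2A = -19, A = -9.5.
Then Σ (y_i + y_{i+1})·c_i = 475, so ȳ = 475 / (6·(-9.5)) = -25/3.

-25/3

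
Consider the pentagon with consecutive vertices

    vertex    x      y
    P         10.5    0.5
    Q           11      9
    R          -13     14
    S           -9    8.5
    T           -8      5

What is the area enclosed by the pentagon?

Σ = (89) + (271) + (15.5) + (23) + (-56.5) = 342
Area = |Σ|/2 = 171.

171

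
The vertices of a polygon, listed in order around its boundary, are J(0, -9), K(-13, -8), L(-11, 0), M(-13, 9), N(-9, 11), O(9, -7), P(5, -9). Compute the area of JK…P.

246.5

Apply the shoelace formula: 2A = Σ (x_i·y_{i+1} − x_{i+1}·y_i), indices taken mod 7.
Σ = (-117) + (-88) + (-99) + (-62) + (-36) + (-46) + (-45) = -493
Area = |Σ|/2 = 246.5.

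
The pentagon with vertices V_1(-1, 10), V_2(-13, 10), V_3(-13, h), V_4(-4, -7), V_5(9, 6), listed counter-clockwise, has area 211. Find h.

The doubled signed area Σ (x_i y_{i+1} − x_{i+1} y_i) is linear in h.
With h=0 it equals 476; the coefficient of h is -9 (from the two edges through V_3).
So -9·h + 476 = 2·211 = 422 ⇒ h = 6.

6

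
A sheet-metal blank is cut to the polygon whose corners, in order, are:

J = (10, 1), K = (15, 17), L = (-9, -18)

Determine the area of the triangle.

104.5

Apply the shoelace (surveyor's) formula: 2A = Σ (x_i·y_{i+1} − x_{i+1}·y_i), indices taken mod 3.
Cross-terms: 155, -117, 171  ⇒  Σ = 209
Area = |Σ|/2 = 104.5.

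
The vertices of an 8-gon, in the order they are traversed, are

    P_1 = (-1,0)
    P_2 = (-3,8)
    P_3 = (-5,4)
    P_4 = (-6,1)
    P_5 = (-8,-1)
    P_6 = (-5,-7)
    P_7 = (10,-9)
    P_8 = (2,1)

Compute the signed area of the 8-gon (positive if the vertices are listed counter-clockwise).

Σ = (-8) + (28) + (19) + (14) + (51) + (115) + (28) + (1) = 248
Signed area = Σ/2 = 124 (positive ⇒ counter-clockwise traversal).

124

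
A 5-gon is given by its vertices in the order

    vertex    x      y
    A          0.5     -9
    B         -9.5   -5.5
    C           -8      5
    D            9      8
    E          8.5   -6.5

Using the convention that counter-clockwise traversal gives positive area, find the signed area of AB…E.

-244.25

Apply the shoelace (surveyor's) formula: 2A = Σ (x_i·y_{i+1} − x_{i+1}·y_i), indices taken mod 5.
Σ = (-88.25) + (-91.5) + (-109) + (-126.5) + (-73.25) = -488.5
Signed area = Σ/2 = -244.25 (negative ⇒ clockwise traversal).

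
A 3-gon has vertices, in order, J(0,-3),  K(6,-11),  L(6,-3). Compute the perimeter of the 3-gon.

24

|JK| = √((6)² + (-8)²) = √100 = 10
|KL| = √((0)² + (8)²) = √64 = 8
|LJ| = √((-6)² + (0)²) = √36 = 6
Perimeter = 10 + 8 + 6 = 24.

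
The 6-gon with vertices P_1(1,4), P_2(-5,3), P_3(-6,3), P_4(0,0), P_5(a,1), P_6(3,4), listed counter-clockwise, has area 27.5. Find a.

6

The doubled signed area Σ (x_i y_{i+1} − x_{i+1} y_i) is linear in a.
With a=0 it equals 31; the coefficient of a is 4 (from the two edges through P_5).
So 4·a + 31 = 2·27.5 = 55 ⇒ a = 6.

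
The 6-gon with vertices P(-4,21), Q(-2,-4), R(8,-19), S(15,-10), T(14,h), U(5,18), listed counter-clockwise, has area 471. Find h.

4

The doubled signed area Σ (x_i y_{i+1} − x_{i+1} y_i) is linear in h.
With h=0 it equals 902; the coefficient of h is 10 (from the two edges through T).
So 10·h + 902 = 2·471 = 942 ⇒ h = 4.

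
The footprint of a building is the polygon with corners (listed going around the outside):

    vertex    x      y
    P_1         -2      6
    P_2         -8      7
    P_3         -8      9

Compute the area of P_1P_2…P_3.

6

Σ = (34) + (-16) + (-30) = -12
Area = |Σ|/2 = 6.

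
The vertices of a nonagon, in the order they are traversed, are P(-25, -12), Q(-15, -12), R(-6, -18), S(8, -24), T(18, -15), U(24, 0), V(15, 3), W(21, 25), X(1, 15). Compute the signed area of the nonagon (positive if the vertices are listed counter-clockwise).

1157.5

Apply the shoelace (surveyor's) formula: 2A = Σ (x_i·y_{i+1} − x_{i+1}·y_i), indices taken mod 9.
P→Q: (-25)(-12) − (-15)(-12) = 120
Q→R: (-15)(-18) − (-6)(-12) = 198
R→S: (-6)(-24) − (8)(-18) = 288
S→T: (8)(-15) − (18)(-24) = 312
T→U: (18)(0) − (24)(-15) = 360
U→V: (24)(3) − (15)(0) = 72
V→W: (15)(25) − (21)(3) = 312
W→X: (21)(15) − (1)(25) = 290
X→P: (1)(-12) − (-25)(15) = 363
Σ = 2315
Signed area = Σ/2 = 1157.5 (positive ⇒ counter-clockwise traversal).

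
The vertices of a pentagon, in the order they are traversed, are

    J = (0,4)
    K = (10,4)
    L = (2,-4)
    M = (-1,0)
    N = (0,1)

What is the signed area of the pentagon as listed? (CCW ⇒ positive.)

Apply the surveyor's formula: 2A = Σ (x_i·y_{i+1} − x_{i+1}·y_i), indices taken mod 5.
Σ = (-40) + (-48) + (-4) + (-1) + (0) = -93
Signed area = Σ/2 = -46.5 (negative ⇒ clockwise traversal).

-46.5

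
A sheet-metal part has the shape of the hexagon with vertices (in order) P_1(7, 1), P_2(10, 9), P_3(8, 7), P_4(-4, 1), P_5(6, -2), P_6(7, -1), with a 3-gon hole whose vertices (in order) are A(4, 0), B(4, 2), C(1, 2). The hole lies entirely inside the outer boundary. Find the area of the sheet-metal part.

Outer boundary:
Apply the shoelace (surveyor's) formula: 2A = Σ (x_i·y_{i+1} − x_{i+1}·y_i), indices taken mod 6.
Cross-terms: 53, -2, 36, 2, 8, 14  ⇒  Σ = 111
Area = |Σ|/2 = 55.5.
Hole:
Σ = (8) + (6) + (-8) = 6
Area = |Σ|/2 = 3.
Net area = 55.5 − 3 = 52.5.

52.5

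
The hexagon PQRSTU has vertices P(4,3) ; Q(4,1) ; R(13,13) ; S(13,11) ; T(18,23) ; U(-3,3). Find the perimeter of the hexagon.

|PQ| = √((0)² + (-2)²) = √4 = 2
|QR| = √((9)² + (12)²) = √225 = 15
|RS| = √((0)² + (-2)²) = √4 = 2
|ST| = √((5)² + (12)²) = √169 = 13
|TU| = √((-21)² + (-20)²) = √841 = 29
|UP| = √((7)² + (0)²) = √49 = 7
Perimeter = 2 + 15 + 2 + 13 + 29 + 7 = 68.

68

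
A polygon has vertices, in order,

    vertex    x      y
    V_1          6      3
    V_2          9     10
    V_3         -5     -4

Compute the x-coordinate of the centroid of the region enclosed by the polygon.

Apply Gauss's area formula. First the cross-terms c_i = x_i·y_{i+1} − x_{i+1}·y_i:
  33, 14, 9  ⇒  2A = 56, A = 28.
Then Σ (x_i + x_{i+1})·c_i = 560, so x̄ = 560 / (6·28) = 10/3.

10/3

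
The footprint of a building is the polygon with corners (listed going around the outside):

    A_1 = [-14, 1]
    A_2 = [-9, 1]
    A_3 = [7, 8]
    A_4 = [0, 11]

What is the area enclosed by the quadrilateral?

Apply the shoelace formula: 2A = Σ (x_i·y_{i+1} − x_{i+1}·y_i), indices taken mod 4.
A_1→A_2: (-14)(1) − (-9)(1) = -5
A_2→A_3: (-9)(8) − (7)(1) = -79
A_3→A_4: (7)(11) − (0)(8) = 77
A_4→A_1: (0)(1) − (-14)(11) = 154
Σ = 147
Area = |Σ|/2 = 73.5.

73.5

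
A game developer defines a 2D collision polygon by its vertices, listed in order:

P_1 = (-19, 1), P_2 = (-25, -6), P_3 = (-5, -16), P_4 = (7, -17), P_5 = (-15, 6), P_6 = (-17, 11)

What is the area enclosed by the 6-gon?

311

Apply the surveyor's formula: 2A = Σ (x_i·y_{i+1} − x_{i+1}·y_i), indices taken mod 6.
Σ = (139) + (370) + (197) + (-213) + (-63) + (192) = 622
Area = |Σ|/2 = 311.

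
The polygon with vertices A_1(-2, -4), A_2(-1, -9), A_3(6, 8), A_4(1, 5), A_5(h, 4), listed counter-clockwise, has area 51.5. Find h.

The doubled signed area Σ (x_i y_{i+1} − x_{i+1} y_i) is linear in h.
With h=0 it equals 94; the coefficient of h is -9 (from the two edges through A_5).
So -9·h + 94 = 2·51.5 = 103 ⇒ h = -1.

-1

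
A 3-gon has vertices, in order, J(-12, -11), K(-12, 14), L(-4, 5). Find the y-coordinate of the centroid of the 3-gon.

Apply the shoelace formula. First the cross-terms c_i = x_i·y_{i+1} − x_{i+1}·y_i:
  -300, -4, 104  ⇒  2A = -200, A = -100.
Then Σ (y_i + y_{i+1})·c_i = -1600, so ȳ = -1600 / (6·(-100)) = 8/3.

8/3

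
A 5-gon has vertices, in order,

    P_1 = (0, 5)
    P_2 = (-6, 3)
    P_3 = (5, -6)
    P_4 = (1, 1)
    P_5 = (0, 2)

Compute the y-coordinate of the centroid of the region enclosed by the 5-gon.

2/3

Apply the shoelace (surveyor's) formula. First the cross-terms c_i = x_i·y_{i+1} − x_{i+1}·y_i:
  30, 21, 11, 2, 0  ⇒  2A = 64, A = 32.
Then Σ (y_i + y_{i+1})·c_i = 128, so ȳ = 128 / (6·32) = 2/3.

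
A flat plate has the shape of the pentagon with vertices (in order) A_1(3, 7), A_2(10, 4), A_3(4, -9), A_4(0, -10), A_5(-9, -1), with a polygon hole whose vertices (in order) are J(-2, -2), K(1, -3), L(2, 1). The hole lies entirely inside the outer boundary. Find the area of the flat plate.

Outer boundary:
Apply the shoelace formula: 2A = Σ (x_i·y_{i+1} − x_{i+1}·y_i), indices taken mod 5.
Σ = (-58) + (-106) + (-40) + (-90) + (-60) = -354
Area = |Σ|/2 = 177.
Hole:
Apply the shoelace formula: 2A = Σ (x_i·y_{i+1} − x_{i+1}·y_i), indices taken mod 3.
J→K: (-2)(-3) − (1)(-2) = 8
K→L: (1)(1) − (2)(-3) = 7
L→J: (2)(-2) − (-2)(1) = -2
Σ = 13
Area = |Σ|/2 = 6.5.
Net area = 177 − 6.5 = 170.5.

170.5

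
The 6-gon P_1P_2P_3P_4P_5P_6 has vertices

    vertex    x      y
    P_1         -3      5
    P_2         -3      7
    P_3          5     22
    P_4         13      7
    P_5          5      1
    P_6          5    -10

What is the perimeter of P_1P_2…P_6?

|P_1P_2| = √((0)² + (2)²) = √4 = 2
|P_2P_3| = √((8)² + (15)²) = √289 = 17
|P_3P_4| = √((8)² + (-15)²) = √289 = 17
|P_4P_5| = √((-8)² + (-6)²) = √100 = 10
|P_5P_6| = √((0)² + (-11)²) = √121 = 11
|P_6P_1| = √((-8)² + (15)²) = √289 = 17
Perimeter = 2 + 17 + 17 + 10 + 11 + 17 = 74.

74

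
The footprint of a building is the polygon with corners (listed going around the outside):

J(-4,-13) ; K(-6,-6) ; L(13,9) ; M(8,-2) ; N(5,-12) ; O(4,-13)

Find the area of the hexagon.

Cross-terms: -54, 24, -98, -86, -17, -104  ⇒  Σ = -335
Area = |Σ|/2 = 167.5.

167.5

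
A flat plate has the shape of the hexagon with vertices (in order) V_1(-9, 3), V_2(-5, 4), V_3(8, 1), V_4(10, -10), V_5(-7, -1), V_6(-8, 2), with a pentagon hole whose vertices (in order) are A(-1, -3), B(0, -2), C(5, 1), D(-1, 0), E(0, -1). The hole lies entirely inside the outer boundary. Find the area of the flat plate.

121.5

Outer boundary:
Apply the shoelace formula: 2A = Σ (x_i·y_{i+1} − x_{i+1}·y_i), indices taken mod 6.
Cross-terms: -21, -37, -90, -80, -22, -6  ⇒  Σ = -256
Area = |Σ|/2 = 128.
Hole:
Cross-terms: 2, 10, 1, 1, -1  ⇒  Σ = 13
Area = |Σ|/2 = 6.5.
Net area = 128 − 6.5 = 121.5.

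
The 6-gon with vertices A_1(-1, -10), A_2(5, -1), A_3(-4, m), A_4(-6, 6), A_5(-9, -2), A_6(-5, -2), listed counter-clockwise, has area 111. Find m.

7

The doubled signed area Σ (x_i y_{i+1} − x_{i+1} y_i) is linear in m.
With m=0 it equals 145; the coefficient of m is 11 (from the two edges through A_3).
So 11·m + 145 = 2·111 = 222 ⇒ m = 7.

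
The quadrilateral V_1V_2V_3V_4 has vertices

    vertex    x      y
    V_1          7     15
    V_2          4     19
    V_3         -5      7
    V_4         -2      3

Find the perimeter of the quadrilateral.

|V_1V_2| = √((-3)² + (4)²) = √25 = 5
|V_2V_3| = √((-9)² + (-12)²) = √225 = 15
|V_3V_4| = √((3)² + (-4)²) = √25 = 5
|V_4V_1| = √((9)² + (12)²) = √225 = 15
Perimeter = 5 + 15 + 5 + 15 = 40.

40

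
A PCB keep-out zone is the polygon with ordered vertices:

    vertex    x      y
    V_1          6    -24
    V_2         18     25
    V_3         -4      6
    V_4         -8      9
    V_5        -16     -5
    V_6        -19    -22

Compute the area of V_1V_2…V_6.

Apply the surveyor's formula: 2A = Σ (x_i·y_{i+1} − x_{i+1}·y_i), indices taken mod 6.
V_1→V_2: (6)(25) − (18)(-24) = 582
V_2→V_3: (18)(6) − (-4)(25) = 208
V_3→V_4: (-4)(9) − (-8)(6) = 12
V_4→V_5: (-8)(-5) − (-16)(9) = 184
V_5→V_6: (-16)(-22) − (-19)(-5) = 257
V_6→V_1: (-19)(-24) − (6)(-22) = 588
Σ = 1831
Area = |Σ|/2 = 915.5.

915.5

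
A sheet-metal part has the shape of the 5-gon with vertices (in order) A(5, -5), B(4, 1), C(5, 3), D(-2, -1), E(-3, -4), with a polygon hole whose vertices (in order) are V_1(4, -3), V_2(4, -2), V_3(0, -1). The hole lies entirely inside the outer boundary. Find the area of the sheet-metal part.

Outer boundary:
Cross-terms: 25, 7, 1, 5, 35  ⇒  Σ = 73
Area = |Σ|/2 = 36.5.
Hole:
Apply the shoelace formula: 2A = Σ (x_i·y_{i+1} − x_{i+1}·y_i), indices taken mod 3.
V_1→V_2: (4)(-2) − (4)(-3) = 4
V_2→V_3: (4)(-1) − (0)(-2) = -4
V_3→V_1: (0)(-3) − (4)(-1) = 4
Σ = 4
Area = |Σ|/2 = 2.
Net area = 36.5 − 2 = 34.5.

34.5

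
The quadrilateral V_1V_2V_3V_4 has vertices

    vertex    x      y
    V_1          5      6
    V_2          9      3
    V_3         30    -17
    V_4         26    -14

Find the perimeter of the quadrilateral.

68

|V_1V_2| = √((4)² + (-3)²) = √25 = 5
|V_2V_3| = √((21)² + (-20)²) = √841 = 29
|V_3V_4| = √((-4)² + (3)²) = √25 = 5
|V_4V_1| = √((-21)² + (20)²) = √841 = 29
Perimeter = 5 + 29 + 5 + 29 = 68.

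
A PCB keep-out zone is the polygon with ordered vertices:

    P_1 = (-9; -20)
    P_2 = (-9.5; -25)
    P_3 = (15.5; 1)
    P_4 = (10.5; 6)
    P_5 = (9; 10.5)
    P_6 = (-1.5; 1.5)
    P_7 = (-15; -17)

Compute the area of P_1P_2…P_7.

Σ = (35) + (378) + (82.5) + (56.25) + (29.25) + (48) + (147) = 776
Area = |Σ|/2 = 388.

388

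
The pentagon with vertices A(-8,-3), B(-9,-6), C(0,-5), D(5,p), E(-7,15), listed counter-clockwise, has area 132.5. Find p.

-6

Write out the shoelace sum; only the two edges meeting at D involve p:
2·Area = [(0·p − 5·(-5)) + (5·15 − (-7)·p)] + 207
       = 7·p + 307 = 265
⇒ p = -6.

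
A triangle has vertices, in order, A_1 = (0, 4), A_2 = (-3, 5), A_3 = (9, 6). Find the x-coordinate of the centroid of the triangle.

2

Apply the shoelace (surveyor's) formula. First the cross-terms c_i = x_i·y_{i+1} − x_{i+1}·y_i:
  12, -63, 36  ⇒  2A = -15, A = -7.5.
Then Σ (x_i + x_{i+1})·c_i = -90, so x̄ = -90 / (6·(-7.5)) = 2.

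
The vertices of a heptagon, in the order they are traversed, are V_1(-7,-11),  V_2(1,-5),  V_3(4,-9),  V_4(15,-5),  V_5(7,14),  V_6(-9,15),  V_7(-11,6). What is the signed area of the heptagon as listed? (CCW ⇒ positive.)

Cross-terms: 46, 11, 115, 245, 231, 111, 163  ⇒  Σ = 922
Signed area = Σ/2 = 461 (positive ⇒ counter-clockwise traversal).

461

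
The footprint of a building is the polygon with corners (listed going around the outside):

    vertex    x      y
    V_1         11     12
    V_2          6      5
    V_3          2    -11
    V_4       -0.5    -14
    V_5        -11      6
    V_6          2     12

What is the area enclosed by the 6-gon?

267.75

Apply the surveyor's formula: 2A = Σ (x_i·y_{i+1} − x_{i+1}·y_i), indices taken mod 6.
V_1→V_2: (11)(5) − (6)(12) = -17
V_2→V_3: (6)(-11) − (2)(5) = -76
V_3→V_4: (2)(-14) − (-0.5)(-11) = -33.5
V_4→V_5: (-0.5)(6) − (-11)(-14) = -157
V_5→V_6: (-11)(12) − (2)(6) = -144
V_6→V_1: (2)(12) − (11)(12) = -108
Σ = -535.5
Area = |Σ|/2 = 267.75.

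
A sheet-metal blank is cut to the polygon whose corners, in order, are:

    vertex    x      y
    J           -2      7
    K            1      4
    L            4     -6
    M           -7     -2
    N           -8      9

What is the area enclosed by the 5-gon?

Apply the shoelace (surveyor's) formula: 2A = Σ (x_i·y_{i+1} − x_{i+1}·y_i), indices taken mod 5.
Σ = (-15) + (-22) + (-50) + (-79) + (-38) = -204
Area = |Σ|/2 = 102.

102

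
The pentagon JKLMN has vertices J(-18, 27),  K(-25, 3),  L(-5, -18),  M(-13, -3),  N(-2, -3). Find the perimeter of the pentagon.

|JK| = √((-7)² + (-24)²) = √625 = 25
|KL| = √((20)² + (-21)²) = √841 = 29
|LM| = √((-8)² + (15)²) = √289 = 17
|MN| = √((11)² + (0)²) = √121 = 11
|NJ| = √((-16)² + (30)²) = √1156 = 34
Perimeter = 25 + 29 + 17 + 11 + 34 = 116.

116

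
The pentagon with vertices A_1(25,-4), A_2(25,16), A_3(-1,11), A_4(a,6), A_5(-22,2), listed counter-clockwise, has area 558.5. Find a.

-18

The doubled signed area Σ (x_i y_{i+1} − x_{i+1} y_i) is linear in a.
With a=0 it equals 955; the coefficient of a is -9 (from the two edges through A_4).
So -9·a + 955 = 2·558.5 = 1117 ⇒ a = -18.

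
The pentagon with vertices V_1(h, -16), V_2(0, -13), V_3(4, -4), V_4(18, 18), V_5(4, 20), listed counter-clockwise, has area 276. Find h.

-4

Write out the shoelace sum; only the two edges meeting at V_1 involve h:
2·Area = [(4·(-16) − h·20) + (h·(-13) − 0·(-16))] + 484
       = -33·h + 420 = 552
⇒ h = -4.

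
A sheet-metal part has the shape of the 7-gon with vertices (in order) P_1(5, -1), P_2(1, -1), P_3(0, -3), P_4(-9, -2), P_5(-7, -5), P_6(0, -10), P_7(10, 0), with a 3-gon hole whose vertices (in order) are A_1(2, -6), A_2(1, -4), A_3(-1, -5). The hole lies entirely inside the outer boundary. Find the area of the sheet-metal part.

Outer boundary:
Σ = (-4) + (-3) + (-27) + (31) + (70) + (100) + (-10) = 157
Area = |Σ|/2 = 78.5.
Hole:
Apply the surveyor's formula: 2A = Σ (x_i·y_{i+1} − x_{i+1}·y_i), indices taken mod 3.
Σ = (-2) + (-9) + (16) = 5
Area = |Σ|/2 = 2.5.
Net area = 78.5 − 2.5 = 76.

76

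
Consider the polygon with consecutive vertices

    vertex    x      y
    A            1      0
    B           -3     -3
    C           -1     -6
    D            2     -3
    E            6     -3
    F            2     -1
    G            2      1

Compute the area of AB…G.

21

Apply the shoelace formula: 2A = Σ (x_i·y_{i+1} − x_{i+1}·y_i), indices taken mod 7.
A→B: (1)(-3) − (-3)(0) = -3
B→C: (-3)(-6) − (-1)(-3) = 15
C→D: (-1)(-3) − (2)(-6) = 15
D→E: (2)(-3) − (6)(-3) = 12
E→F: (6)(-1) − (2)(-3) = 0
F→G: (2)(1) − (2)(-1) = 4
G→A: (2)(0) − (1)(1) = -1
Σ = 42
Area = |Σ|/2 = 21.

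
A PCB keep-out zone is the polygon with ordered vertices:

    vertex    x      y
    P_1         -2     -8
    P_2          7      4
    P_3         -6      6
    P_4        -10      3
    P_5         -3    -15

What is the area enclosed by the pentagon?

154.5

Apply the surveyor's formula: 2A = Σ (x_i·y_{i+1} − x_{i+1}·y_i), indices taken mod 5.
Σ = (48) + (66) + (42) + (159) + (-6) = 309
Area = |Σ|/2 = 154.5.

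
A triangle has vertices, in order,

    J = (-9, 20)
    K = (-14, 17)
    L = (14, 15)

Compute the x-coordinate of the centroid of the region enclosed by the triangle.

-3

Apply the shoelace formula. First the cross-terms c_i = x_i·y_{i+1} − x_{i+1}·y_i:
  127, -448, 415  ⇒  2A = 94, A = 47.
Then Σ (x_i + x_{i+1})·c_i = -846, so x̄ = -846 / (6·47) = -3.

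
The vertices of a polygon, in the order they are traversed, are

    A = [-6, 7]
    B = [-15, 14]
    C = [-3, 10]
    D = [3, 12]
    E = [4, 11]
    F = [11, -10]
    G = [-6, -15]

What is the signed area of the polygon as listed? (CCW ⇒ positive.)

Cross-terms: 21, -108, -66, -15, -161, -225, -132  ⇒  Σ = -686
Signed area = Σ/2 = -343 (negative ⇒ clockwise traversal).

-343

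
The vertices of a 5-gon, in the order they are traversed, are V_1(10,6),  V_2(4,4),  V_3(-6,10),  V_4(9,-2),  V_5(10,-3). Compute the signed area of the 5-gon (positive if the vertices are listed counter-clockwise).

42.5

Σ = (16) + (64) + (-78) + (-7) + (90) = 85
Signed area = Σ/2 = 42.5 (positive ⇒ counter-clockwise traversal).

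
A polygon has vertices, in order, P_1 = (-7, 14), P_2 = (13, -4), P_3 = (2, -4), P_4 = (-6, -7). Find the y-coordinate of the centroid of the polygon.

63/41

Apply the shoelace (surveyor's) formula. First the cross-terms c_i = x_i·y_{i+1} − x_{i+1}·y_i:
  -154, -44, -38, -133  ⇒  2A = -369, A = -184.5.
Then Σ (y_i + y_{i+1})·c_i = -1701, so ȳ = -1701 / (6·(-184.5)) = 63/41.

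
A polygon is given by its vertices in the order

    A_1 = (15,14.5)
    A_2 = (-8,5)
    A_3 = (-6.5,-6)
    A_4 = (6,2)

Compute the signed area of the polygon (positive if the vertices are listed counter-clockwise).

Cross-terms: 191, 80.5, 23, 57  ⇒  Σ = 351.5
Signed area = Σ/2 = 175.75 (positive ⇒ counter-clockwise traversal).

175.75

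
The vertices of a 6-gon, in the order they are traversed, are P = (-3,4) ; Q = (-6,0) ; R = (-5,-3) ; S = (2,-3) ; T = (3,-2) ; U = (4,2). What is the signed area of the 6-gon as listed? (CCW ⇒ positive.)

Σ = (24) + (18) + (21) + (5) + (14) + (22) = 104
Signed area = Σ/2 = 52 (positive ⇒ counter-clockwise traversal).

52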